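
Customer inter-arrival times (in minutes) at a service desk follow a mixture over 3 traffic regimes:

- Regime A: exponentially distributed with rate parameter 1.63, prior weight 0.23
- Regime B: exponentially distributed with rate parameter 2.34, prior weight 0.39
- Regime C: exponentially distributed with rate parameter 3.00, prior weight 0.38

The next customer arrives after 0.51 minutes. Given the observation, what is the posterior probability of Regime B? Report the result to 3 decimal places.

0.403

P(component k | x) = w_k·f_k(x) / marginal(x), where marginal(x) = Σ_j w_j·f_j(x).
Exponential densities:
  f_A = 1.63·e^(−1.63·0.51) = 1.63·e^(−0.8313) = 0.709837
  f_B = 2.34·e^(−2.34·0.51) = 2.34·e^(−1.1934) = 0.709461
  f_C = 3.00·e^(−3.00·0.51) = 3.00·e^(−1.5300) = 0.649607
Unnormalised posteriors:
  w_A·f_A = 0.23 × 0.709837 = 0.163262
  w_B·f_B = 0.39 × 0.709461 = 0.27669
  w_C·f_C = 0.38 × 0.649607 = 0.246851
Normaliser: 0.163262 + 0.27669 + 0.246851 = 0.686803
Responsibility of Regime B: 0.27669 / 0.686803 ≈ 0.403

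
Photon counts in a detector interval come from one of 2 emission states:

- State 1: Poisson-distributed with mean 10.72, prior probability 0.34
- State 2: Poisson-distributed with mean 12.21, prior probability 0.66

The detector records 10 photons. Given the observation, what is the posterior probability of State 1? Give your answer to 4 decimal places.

0.3835

P(component k | x) = π_k·f_k(x) / marginal(x), where marginal(x) = Σ_j π_j·f_j(x).
Component likelihoods at x = 10 photons:
  L_1 = 0.122053
  L_2 = 0.101078
Weight by the priors:
  π_1·L_1 = 0.34 × 0.122053 = 0.041498
  π_2·L_2 = 0.66 × 0.101078 = 0.0667117
Sum: 0.041498 + 0.0667117 = 0.10821
Responsibility of State 1: 0.041498 / 0.10821 ≈ 0.3835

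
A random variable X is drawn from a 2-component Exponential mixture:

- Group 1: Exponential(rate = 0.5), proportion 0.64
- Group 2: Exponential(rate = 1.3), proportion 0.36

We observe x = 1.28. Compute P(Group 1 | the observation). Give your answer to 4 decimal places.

0.6556

Posterior ∝ prior × likelihood, so P(k | x) ∝ π_k f_k(x); normalise over all components.
Component likelihoods at x = 1.28:
  f_1 = 0.263646
  f_2 = 0.246194
Multiply by the mixture weights:
  π_1·f_1 = 0.64 × 0.263646 = 0.168734
  π_2·f_2 = 0.36 × 0.246194 = 0.0886298
Normaliser: 0.168734 + 0.0886298 = 0.257363
P(Group 1 | x) = 0.168734 / 0.257363 ≈ 0.6556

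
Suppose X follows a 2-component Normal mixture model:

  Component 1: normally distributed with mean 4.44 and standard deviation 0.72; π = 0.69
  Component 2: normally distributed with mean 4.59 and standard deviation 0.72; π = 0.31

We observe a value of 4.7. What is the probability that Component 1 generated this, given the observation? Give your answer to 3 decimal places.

By Bayes' theorem, P(k | x) = P(Z=k) f_k(x) / Σ_j P(Z=j) f_j(x).
Evaluate each component's likelihood at the observed value:
  p_1 = (1/(0.72·√(2π)))·exp(−(4.7−4.44)²/(2·0.72²)) = 0.554087·exp(-0.06520) = 0.519112
  p_2 = (1/(0.72·√(2π)))·exp(−(4.7−4.59)²/(2·0.72²)) = 0.554087·exp(-0.01167) = 0.547658
Unnormalised posteriors:
  P(Z=1)·p_1 = 0.69 × 0.519112 = 0.358187
  P(Z=2)·p_2 = 0.31 × 0.547658 = 0.169774
Marginal: 0.358187 + 0.169774 = 0.527961
Responsibility of Component 1: 0.358187 / 0.527961 ≈ 0.678

0.678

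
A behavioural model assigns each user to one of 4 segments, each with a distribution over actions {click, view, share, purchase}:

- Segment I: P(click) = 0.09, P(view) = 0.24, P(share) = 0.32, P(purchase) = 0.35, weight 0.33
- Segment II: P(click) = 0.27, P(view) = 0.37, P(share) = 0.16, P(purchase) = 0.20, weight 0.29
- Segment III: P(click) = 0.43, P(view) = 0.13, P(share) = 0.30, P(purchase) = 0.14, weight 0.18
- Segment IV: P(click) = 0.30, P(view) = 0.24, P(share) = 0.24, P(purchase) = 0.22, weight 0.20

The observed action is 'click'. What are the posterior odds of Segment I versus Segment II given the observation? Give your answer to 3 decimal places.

0.379

The posterior odds equal the prior odds times the likelihood ratio: (π_i/π_j)·(f_i(x)/f_j(x)).
Component likelihoods at x = 'click':
  f_I = P(click | comp) = 0.09
  f_II = P(click | comp) = 0.27
  f_III = P(click | comp) = 0.43
  f_IV = P(click | comp) = 0.30
Odds = (0.33/0.29) × (0.09/0.27) = 1.13793 × 0.333333 ≈ 0.379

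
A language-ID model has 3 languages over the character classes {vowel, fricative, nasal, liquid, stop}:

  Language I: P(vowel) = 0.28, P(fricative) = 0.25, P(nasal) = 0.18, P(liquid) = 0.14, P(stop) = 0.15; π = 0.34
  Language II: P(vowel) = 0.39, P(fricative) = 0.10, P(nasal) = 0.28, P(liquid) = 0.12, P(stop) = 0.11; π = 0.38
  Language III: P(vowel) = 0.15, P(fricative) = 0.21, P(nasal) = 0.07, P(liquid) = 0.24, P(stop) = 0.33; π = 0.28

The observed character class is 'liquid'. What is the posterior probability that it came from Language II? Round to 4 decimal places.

0.2843

The responsibility of component k is P(Z=k) f_k(x) divided by Σ_j P(Z=j) f_j(x).
Evaluate each component's likelihood at the observed value:
  L_I = 0.14
  L_II = 0.12
  L_III = 0.24
Unnormalised posteriors:
  P(Z=I)·L_I = 0.34 × 0.14 = 0.0476
  P(Z=II)·L_II = 0.38 × 0.12 = 0.0456
  P(Z=III)·L_III = 0.28 × 0.24 = 0.0672
Sum: 0.0476 + 0.0456 + 0.0672 = 0.1604
P(Language II | data) = 0.0456 / 0.1604 ≈ 0.2843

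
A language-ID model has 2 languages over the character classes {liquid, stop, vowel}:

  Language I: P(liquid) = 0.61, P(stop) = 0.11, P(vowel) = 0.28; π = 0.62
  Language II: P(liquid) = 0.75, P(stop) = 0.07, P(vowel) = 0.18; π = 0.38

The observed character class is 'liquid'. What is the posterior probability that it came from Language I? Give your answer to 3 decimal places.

0.570

P(component k | x) = w_k·f_k(x) / marginal(x), where marginal(x) = Σ_j w_j·f_j(x).
Evaluate each component's likelihood at the observed value:
  L_I = P(liquid | comp) = 0.61
  L_II = P(liquid | comp) = 0.75
Weight by the priors:
  w_I·L_I = 0.62 × 0.61 = 0.3782
  w_II·L_II = 0.38 × 0.75 = 0.285
Denominator: 0.3782 + 0.285 = 0.6632
Responsibility of Language I: 0.3782 / 0.6632 ≈ 0.570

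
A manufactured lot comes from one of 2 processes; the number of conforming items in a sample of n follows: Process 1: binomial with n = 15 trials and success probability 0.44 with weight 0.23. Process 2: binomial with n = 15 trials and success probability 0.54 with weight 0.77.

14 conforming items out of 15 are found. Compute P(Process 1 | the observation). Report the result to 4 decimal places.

0.0203

Apply Bayes' rule: the posterior for each component is proportional to its prior times its likelihood at x.
Binomial probabilities:
  f_1 = 8.56282e-05
  f_2 = 0.00123698
Multiply by the mixture weights:
  w_1·f_1 = 0.23 × 8.56282e-05 = 1.96945e-05
  w_2·f_2 = 0.77 × 0.00123698 = 0.000952473
Marginal: 1.96945e-05 + 0.000952473 = 0.000972167
P(Process 1 | x) = 1.96945e-05 / 0.000972167 ≈ 0.0203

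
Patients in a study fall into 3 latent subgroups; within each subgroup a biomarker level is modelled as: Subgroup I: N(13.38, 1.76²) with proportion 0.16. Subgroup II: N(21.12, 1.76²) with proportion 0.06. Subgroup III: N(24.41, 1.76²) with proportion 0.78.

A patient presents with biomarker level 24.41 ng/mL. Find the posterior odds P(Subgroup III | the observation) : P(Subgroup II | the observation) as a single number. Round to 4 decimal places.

74.5988

The posterior odds equal the prior odds times the likelihood ratio: (π_i/π_j)·(f_i(x)/f_j(x)).
Component likelihoods at x = 24.41 ng/mL:
  f_I = 6.71047e-10
  f_II = 0.0395011
  f_III = 0.226672
0.176804 / 0.00237006 ≈ 74.5988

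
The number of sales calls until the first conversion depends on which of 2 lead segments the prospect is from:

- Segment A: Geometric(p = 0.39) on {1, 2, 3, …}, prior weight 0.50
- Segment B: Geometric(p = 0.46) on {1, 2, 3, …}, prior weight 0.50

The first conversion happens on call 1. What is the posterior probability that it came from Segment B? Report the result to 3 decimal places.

Apply Bayes' rule: the posterior for each component is proportional to its prior times its likelihood at x.
Component likelihoods at x = 1:
  L_A = 0.39·(1−0.39)^0 = 0.39·1 = 0.39
  L_B = 0.46·(1−0.46)^0 = 0.46·1 = 0.46
Multiply by the mixture weights:
  w_A·L_A = 0.50 × 0.39 = 0.195
  w_B·L_B = 0.50 × 0.46 = 0.23
Normaliser: 0.195 + 0.23 = 0.425
Responsibility of Segment B: 0.23 / 0.425 ≈ 0.541

0.541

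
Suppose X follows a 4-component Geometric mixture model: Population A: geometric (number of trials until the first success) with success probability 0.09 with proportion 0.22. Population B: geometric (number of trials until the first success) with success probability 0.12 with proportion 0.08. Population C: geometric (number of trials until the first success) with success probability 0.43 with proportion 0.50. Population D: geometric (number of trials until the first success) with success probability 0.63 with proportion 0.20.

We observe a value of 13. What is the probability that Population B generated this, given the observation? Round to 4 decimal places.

Apply Bayes' rule: the posterior for each component is proportional to its prior times its likelihood at x.
Component likelihoods at x = 13:
  f_A = 0.09·(1−0.09)^12 = 0.09·0.322475 = 0.0290228
  f_B = 0.12·(1−0.12)^12 = 0.12·0.215671 = 0.0258805
  f_C = 0.43·(1−0.43)^12 = 0.43·0.00117625 = 0.000505786
  f_D = 0.63·(1−0.63)^12 = 0.63·6.58295e-06 = 4.14726e-06
Weight by the priors:
  π_A·f_A = 0.22 × 0.0290228 = 0.00638501
  π_B·f_B = 0.08 × 0.0258805 = 0.00207044
  π_C·f_C = 0.50 × 0.000505786 = 0.000252893
  π_D·f_D = 0.20 × 4.14726e-06 = 8.29452e-07
Normaliser: 0.00638501 + 0.00207044 + 0.000252893 + 8.29452e-07 = 0.00870918
Responsibility of Population B: 0.00207044 / 0.00870918 ≈ 0.2377

0.2377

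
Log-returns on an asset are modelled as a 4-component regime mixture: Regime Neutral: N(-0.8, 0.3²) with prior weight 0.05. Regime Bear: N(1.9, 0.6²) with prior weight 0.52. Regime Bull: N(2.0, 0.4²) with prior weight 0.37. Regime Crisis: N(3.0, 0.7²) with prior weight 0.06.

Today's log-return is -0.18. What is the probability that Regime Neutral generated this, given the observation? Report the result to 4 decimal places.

0.9023

Apply Bayes' rule: the posterior for each component is proportional to its prior times its likelihood at x.
Component likelihoods at x = -0.18:
  L_Neutral = 0.157155
  L_Bear = 0.00163355
  L_Bull = 3.54025e-07
  L_Crisis = 1.88116e-05
Multiply by the mixture weights:
  π_Neutral·L_Neutral = 0.05 × 0.157155 = 0.00785776
  π_Bear·L_Bear = 0.52 × 0.00163355 = 0.000849444
  π_Bull·L_Bull = 0.37 × 3.54025e-07 = 1.30989e-07
  π_Crisis·L_Crisis = 0.06 × 1.88116e-05 = 1.12869e-06
Denominator: 0.00785776 + 0.000849444 + 1.30989e-07 + 1.12869e-06 = 0.00870847
P(Regime Neutral | -0.18) = 0.00785776 / 0.00870847 ≈ 0.9023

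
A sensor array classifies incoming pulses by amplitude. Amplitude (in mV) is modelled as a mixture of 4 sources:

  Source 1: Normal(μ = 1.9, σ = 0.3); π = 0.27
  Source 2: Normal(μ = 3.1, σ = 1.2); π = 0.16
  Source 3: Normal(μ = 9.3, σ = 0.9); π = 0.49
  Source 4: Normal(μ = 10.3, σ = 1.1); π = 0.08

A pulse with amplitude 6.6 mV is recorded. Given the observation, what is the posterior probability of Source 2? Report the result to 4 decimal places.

Posterior ∝ prior × likelihood, so P(k | x) ∝ π_k f_k(x); normalise over all components.
Evaluate each component's likelihood at the observed value:
  L_1 = 6.70201e-54
  L_2 = 0.00472573
  L_3 = 0.00492428
  L_4 = 0.00126678
Unnormalised posteriors:
  π_1·L_1 = 0.27 × 6.70201e-54 = 1.80954e-54
  π_2·L_2 = 0.16 × 0.00472573 = 0.000756117
  π_3·L_3 = 0.49 × 0.00492428 = 0.0024129
  π_4·L_4 = 0.08 × 0.00126678 = 0.000101343
Evidence: 1.80954e-54 + 0.000756117 + 0.0024129 + 0.000101343 = 0.00327036
P(Source 2 | 6.6 mV) ≈ 0.2312

0.2312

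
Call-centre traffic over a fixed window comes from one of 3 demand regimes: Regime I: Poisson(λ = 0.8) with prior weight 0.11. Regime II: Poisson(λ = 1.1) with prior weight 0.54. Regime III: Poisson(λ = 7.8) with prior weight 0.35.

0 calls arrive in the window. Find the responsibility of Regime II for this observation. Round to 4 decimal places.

Posterior ∝ prior × likelihood, so P(k | x) ∝ π_k f_k(x); normalise over all components.
Poisson probabilities:
  L_I = 0.449329
  L_II = 0.332871
  L_III = 0.000409735
Weight by the priors:
  π_I·L_I = 0.11 × 0.449329 = 0.0494262
  π_II·L_II = 0.54 × 0.332871 = 0.17975
  π_III·L_III = 0.35 × 0.000409735 = 0.000143407
Evidence: 0.0494262 + 0.17975 + 0.000143407 = 0.22932
Responsibility of Regime II: 0.17975 / 0.22932 ≈ 0.7838

0.7838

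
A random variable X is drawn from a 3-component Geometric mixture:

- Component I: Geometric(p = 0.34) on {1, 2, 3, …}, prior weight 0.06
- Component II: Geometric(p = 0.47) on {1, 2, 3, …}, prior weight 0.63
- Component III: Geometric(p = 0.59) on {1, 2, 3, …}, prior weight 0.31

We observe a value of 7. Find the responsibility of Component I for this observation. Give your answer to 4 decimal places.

Apply Bayes' rule: the posterior for each component is proportional to its prior times its likelihood at x.
Component likelihoods at x = 7:
  f_I = 0.0281023
  f_II = 0.0104172
  f_III = 0.00280256
Weight by the priors:
  π_I·f_I = 0.06 × 0.0281023 = 0.00168614
  π_II·f_II = 0.63 × 0.0104172 = 0.00656287
  π_III·f_III = 0.31 × 0.00280256 = 0.000868794
Sum: 0.00168614 + 0.00656287 + 0.000868794 = 0.0091178
Responsibility of Component I: 0.00168614 / 0.0091178 ≈ 0.1849

0.1849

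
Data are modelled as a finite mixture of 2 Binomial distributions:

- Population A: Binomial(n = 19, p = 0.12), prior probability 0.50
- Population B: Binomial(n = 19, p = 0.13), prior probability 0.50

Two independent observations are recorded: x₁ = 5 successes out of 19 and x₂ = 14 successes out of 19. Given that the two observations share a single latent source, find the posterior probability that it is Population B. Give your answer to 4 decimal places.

The responsibility of component k is P(Z=k) f_k(x) divided by Σ_j P(Z=j) f_j(x).
Since both observations come from the same component, the likelihood for component k is f_k(x₁)·f_k(x₂).
  p_A = [C(19,5)·0.12^5·0.88^14 = 11628·2.48832e-05·0.167016 = 0.0483246] × [7.87872e-10] = 3.80736e-11
  p_B = [C(19,5)·0.13^5·0.87^14 = 11628·3.71293e-05·0.142321 = 0.0614457] × [2.28196e-09] = 1.40217e-10
Weight by the priors:
  P(Z=A)·p_A = 0.50 × 3.80736e-11 = 1.90368e-11
  P(Z=B)·p_B = 0.50 × 1.40217e-10 = 7.01083e-11
Sum: 1.90368e-11 + 7.01083e-11 = 8.91451e-11
P(Population B | data) = 7.01083e-11 / 8.91451e-11 ≈ 0.7865

0.7865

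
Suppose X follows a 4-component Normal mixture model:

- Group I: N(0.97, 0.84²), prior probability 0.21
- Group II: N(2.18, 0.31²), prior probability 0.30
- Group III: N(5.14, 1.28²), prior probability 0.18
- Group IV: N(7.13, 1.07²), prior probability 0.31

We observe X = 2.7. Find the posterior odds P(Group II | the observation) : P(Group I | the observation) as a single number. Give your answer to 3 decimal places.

7.905

The posterior odds equal the prior odds times the likelihood ratio: (π_i/π_j)·(f_i(x)/f_j(x)).
Evaluate each component's likelihood at the observed value:
  p_I = (1/(0.84·√(2π)))·exp(−(2.7−0.97)²/(2·0.84²)) = 0.474931·exp(-2.12082) = 0.0569601
  p_II = (1/(0.31·√(2π)))·exp(−(2.7−2.18)²/(2·0.31²)) = 1.286911·exp(-1.40687) = 0.315176
  p_III = (1/(1.28·√(2π)))·exp(−(2.7−5.14)²/(2·1.28²)) = 0.311674·exp(-1.81689) = 0.0506562
  p_IV = (1/(1.07·√(2π)))·exp(−(2.7−7.13)²/(2·1.07²)) = 0.372843·exp(-8.57057) = 7.06925e-05
Odds = (0.30/0.21) × (0.315176/0.0569601) = 1.42857 × 5.53328 ≈ 7.905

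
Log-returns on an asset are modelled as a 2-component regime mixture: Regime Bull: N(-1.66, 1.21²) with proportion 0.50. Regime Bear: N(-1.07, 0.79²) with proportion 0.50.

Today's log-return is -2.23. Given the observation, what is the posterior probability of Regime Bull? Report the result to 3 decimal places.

P(component k | x) = π_k·f_k(x) / marginal(x), where marginal(x) = Σ_j π_j·f_j(x).
Normal densities:
  L_Bull = 0.295078
  L_Bear = 0.17183
Unnormalised posteriors:
  π_Bull·L_Bull = 0.50 × 0.295078 = 0.147539
  π_Bear·L_Bear = 0.50 × 0.17183 = 0.0859151
Normaliser: 0.147539 + 0.0859151 = 0.233454
P(Regime Bull | data) = 0.147539 / 0.233454 ≈ 0.632

0.632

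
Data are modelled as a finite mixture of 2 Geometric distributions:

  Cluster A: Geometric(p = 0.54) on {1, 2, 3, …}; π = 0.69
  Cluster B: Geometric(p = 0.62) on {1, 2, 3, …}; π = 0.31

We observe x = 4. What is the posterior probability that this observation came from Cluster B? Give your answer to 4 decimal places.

0.2253

Apply Bayes' rule: the posterior for each component is proportional to its prior times its likelihood at x.
Evaluate each component's likelihood at the observed value:
  p_A = 0.54·(1−0.54)^3 = 0.54·0.097336 = 0.0525614
  p_B = 0.62·(1−0.62)^3 = 0.62·0.054872 = 0.0340206
Multiply by the mixture weights:
  w_A·p_A = 0.69 × 0.0525614 = 0.0362674
  w_B·p_B = 0.31 × 0.0340206 = 0.0105464
Sum: 0.0362674 + 0.0105464 = 0.0468138
P(Cluster B | x) = 0.0105464 / 0.0468138 ≈ 0.2253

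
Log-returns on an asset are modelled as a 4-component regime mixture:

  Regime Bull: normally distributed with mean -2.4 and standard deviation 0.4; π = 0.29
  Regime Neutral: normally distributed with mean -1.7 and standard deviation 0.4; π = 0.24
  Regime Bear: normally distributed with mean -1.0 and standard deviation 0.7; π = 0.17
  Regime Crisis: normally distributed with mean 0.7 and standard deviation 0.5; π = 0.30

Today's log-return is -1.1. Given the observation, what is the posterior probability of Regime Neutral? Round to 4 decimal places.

By Bayes' theorem, P(k | x) = w_k f_k(x) / Σ_j w_j f_j(x).
Component likelihoods at x = -1.1:
  f_Bull = 0.00507262
  f_Neutral = 0.323794
  f_Bear = 0.564132
  f_Crisis = 0.0012238
Weight by the priors:
  w_Bull·f_Bull = 0.29 × 0.00507262 = 0.00147106
  w_Neutral·f_Neutral = 0.24 × 0.323794 = 0.0777106
  w_Bear·f_Bear = 0.17 × 0.564132 = 0.0959024
  w_Crisis·f_Crisis = 0.30 × 0.0012238 = 0.000367141
Evidence: 0.00147106 + 0.0777106 + 0.0959024 + 0.000367141 = 0.175451
P(Regime Neutral | -1.1) = 0.0777106 / 0.175451 ≈ 0.4429

0.4429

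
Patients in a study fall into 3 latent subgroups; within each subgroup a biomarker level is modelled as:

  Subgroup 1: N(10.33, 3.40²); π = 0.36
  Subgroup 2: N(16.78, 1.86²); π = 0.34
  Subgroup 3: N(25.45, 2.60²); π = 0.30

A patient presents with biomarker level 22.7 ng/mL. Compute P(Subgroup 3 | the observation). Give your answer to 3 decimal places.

0.981

By Bayes' theorem, P(k | x) = π_k f_k(x) / Σ_j π_j f_j(x).
Normal densities:
  p_1 = 0.000156713
  p_2 = 0.00135411
  p_3 = 0.0877024
Unnormalised posteriors:
  π_1·p_1 = 0.36 × 0.000156713 = 5.64168e-05
  π_2·p_2 = 0.34 × 0.00135411 = 0.000460398
  π_3·p_3 = 0.30 × 0.0877024 = 0.0263107
Sum: 5.64168e-05 + 0.000460398 + 0.0263107 = 0.0268275
So the posterior for Subgroup 3 is 0.0263107 / 0.0268275 ≈ 0.981.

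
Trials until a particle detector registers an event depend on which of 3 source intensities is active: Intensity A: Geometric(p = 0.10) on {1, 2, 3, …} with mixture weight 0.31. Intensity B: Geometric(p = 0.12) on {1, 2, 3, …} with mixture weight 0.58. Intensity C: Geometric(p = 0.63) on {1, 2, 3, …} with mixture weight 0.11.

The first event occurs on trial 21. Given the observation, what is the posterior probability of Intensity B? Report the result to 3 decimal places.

Apply Bayes' rule: the posterior for each component is proportional to its prior times its likelihood at x.
Geometric probabilities:
  L_A = 0.0121577
  L_B = 0.00930754
  L_C = 1.45672e-09
Weight by the priors:
  π_A·L_A = 0.31 × 0.0121577 = 0.00376888
  π_B·L_B = 0.58 × 0.00930754 = 0.00539837
  π_C·L_C = 0.11 × 1.45672e-09 = 1.60239e-10
Sum: 0.00376888 + 0.00539837 + 1.60239e-10 = 0.00916725
P(Intensity B | the observation) = 0.00539837 / 0.00916725 ≈ 0.589

0.589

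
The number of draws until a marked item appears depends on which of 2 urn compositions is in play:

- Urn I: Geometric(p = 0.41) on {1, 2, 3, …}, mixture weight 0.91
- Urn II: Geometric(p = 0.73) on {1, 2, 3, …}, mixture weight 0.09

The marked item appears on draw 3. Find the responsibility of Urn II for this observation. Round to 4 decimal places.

0.0356

By Bayes' theorem, P(k | x) = π_k f_k(x) / Σ_j π_j f_j(x).
Evaluate each component's likelihood at the observed value:
  L_I = 0.41·(1−0.41)^2 = 0.41·0.3481 = 0.142721
  L_II = 0.73·(1−0.73)^2 = 0.73·0.0729 = 0.053217
Multiply by the mixture weights:
  π_I·L_I = 0.91 × 0.142721 = 0.129876
  π_II·L_II = 0.09 × 0.053217 = 0.00478953
Evidence: 0.129876 + 0.00478953 = 0.134666
P(Urn II | the observation) = 0.00478953 / 0.134666 ≈ 0.0356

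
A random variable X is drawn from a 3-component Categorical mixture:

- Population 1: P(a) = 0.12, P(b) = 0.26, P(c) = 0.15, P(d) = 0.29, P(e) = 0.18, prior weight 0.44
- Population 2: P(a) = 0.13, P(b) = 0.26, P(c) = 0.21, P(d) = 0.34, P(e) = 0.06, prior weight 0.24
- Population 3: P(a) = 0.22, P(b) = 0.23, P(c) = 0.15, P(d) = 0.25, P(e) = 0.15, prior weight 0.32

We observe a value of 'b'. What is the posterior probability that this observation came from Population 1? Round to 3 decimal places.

0.457

By Bayes' theorem, P(k | x) = P(Z=k) f_k(x) / Σ_j P(Z=j) f_j(x).
Evaluate each component's likelihood at the observed value:
  f_1 = P(b | comp) = 0.26
  f_2 = P(b | comp) = 0.26
  f_3 = P(b | comp) = 0.23
Multiply by the mixture weights:
  P(Z=1)·f_1 = 0.44 × 0.26 = 0.1144
  P(Z=2)·f_2 = 0.24 × 0.26 = 0.0624
  P(Z=3)·f_3 = 0.32 × 0.23 = 0.0736
Evidence: 0.1144 + 0.0624 + 0.0736 = 0.2504
Responsibility of Population 1: 0.1144 / 0.2504 ≈ 0.457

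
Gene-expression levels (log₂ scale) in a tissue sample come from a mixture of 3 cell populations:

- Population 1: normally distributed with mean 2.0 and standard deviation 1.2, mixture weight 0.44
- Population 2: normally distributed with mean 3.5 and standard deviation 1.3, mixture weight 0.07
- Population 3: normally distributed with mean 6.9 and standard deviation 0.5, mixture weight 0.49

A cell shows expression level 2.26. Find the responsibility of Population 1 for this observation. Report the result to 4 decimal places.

0.9129

By Bayes' theorem, P(k | x) = π_k f_k(x) / Σ_j π_j f_j(x).
Component likelihoods at x = 2.26:
  p_1 = (1/(1.2·√(2π)))·exp(−(2.26−2.0)²/(2·1.2²)) = 0.332452·exp(-0.02347) = 0.324739
  p_2 = (1/(1.3·√(2π)))·exp(−(2.26−3.5)²/(2·1.3²)) = 0.306879·exp(-0.45491) = 0.194716
  p_3 = (1/(0.5·√(2π)))·exp(−(2.26−6.9)²/(2·0.5²)) = 0.797885·exp(-43.05920) = 1.59062e-19
Unnormalised posteriors:
  π_1·p_1 = 0.44 × 0.324739 = 0.142885
  π_2·p_2 = 0.07 × 0.194716 = 0.0136301
  π_3·p_3 = 0.49 × 1.59062e-19 = 7.79405e-20
Sum: 0.142885 + 0.0136301 + 7.79405e-20 = 0.156515
Responsibility of Population 1: 0.142885 / 0.156515 ≈ 0.9129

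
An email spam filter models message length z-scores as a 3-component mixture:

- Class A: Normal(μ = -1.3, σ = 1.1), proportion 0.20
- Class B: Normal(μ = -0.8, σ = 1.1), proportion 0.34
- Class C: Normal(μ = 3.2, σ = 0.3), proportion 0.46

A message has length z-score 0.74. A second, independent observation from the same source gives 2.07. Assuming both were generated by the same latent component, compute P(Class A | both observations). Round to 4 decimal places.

0.0718

By Bayes' theorem, P(k | x) = π_k f_k(x) / Σ_j π_j f_j(x).
Since both observations come from the same component, the likelihood for component k is f_k(x₁)·f_k(x₂).
  p_A = [(1/(1.1·√(2π)))·exp(−(0.74−-1.3)²/(2·1.1²)) = 0.362675·exp(-1.71967) = 0.0649643] × [0.00332202] = 0.000215812
  p_B = [(1/(1.1·√(2π)))·exp(−(0.74−-0.8)²/(2·1.1²)) = 0.362675·exp(-0.98000) = 0.136116] × [0.0120592] = 0.00164145
  p_C = [(1/(0.3·√(2π)))·exp(−(0.74−3.2)²/(2·0.3²)) = 1.329808·exp(-33.62000) = 3.33279e-15] × [0.00110396] = 3.67926e-18
Weight by the priors:
  π_A·p_A = 0.20 × 0.000215812 = 4.31625e-05
  π_B·p_B = 0.34 × 0.00164145 = 0.000558093
  π_C·p_C = 0.46 × 3.67926e-18 = 1.69246e-18
Sum: 4.31625e-05 + 0.000558093 + 1.69246e-18 = 0.000601256
P(Class A | data) ≈ 0.0718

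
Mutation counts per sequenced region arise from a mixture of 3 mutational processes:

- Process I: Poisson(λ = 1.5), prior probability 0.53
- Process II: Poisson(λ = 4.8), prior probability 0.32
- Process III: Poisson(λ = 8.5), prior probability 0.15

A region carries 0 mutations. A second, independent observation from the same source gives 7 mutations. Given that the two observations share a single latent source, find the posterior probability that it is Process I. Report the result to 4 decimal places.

Posterior ∝ prior × likelihood, so P(k | x) ∝ w_k f_k(x); normalise over all components.
Since both observations come from the same component, the likelihood for component k is f_k(x₁)·f_k(x₂).
  p_I = [0.22313] × [0.000756426] = 0.000168781
  p_II = [0.00822975] × [0.0958616] = 0.000788917
  p_III = [0.000203468] × [0.129419] = 2.63327e-05
Prior × likelihood for each component:
  w_I·p_I = 0.53 × 0.000168781 = 8.94542e-05
  w_II·p_II = 0.32 × 0.000788917 = 0.000252453
  w_III·p_III = 0.15 × 2.63327e-05 = 3.94991e-06
Normaliser: 8.94542e-05 + 0.000252453 + 3.94991e-06 = 0.000345857
Responsibility of Process I: 8.94542e-05 / 0.000345857 ≈ 0.2586

0.2586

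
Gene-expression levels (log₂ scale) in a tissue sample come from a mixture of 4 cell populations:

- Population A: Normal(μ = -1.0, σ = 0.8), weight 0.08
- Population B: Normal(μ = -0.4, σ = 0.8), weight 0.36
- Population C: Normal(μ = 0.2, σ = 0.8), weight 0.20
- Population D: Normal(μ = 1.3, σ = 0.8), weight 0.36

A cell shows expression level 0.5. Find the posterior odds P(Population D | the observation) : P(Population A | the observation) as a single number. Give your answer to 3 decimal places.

Posterior odds = (P(Z=i) f_i(x)) / (P(Z=j) f_j(x)); the normalising sum cancels.
Component likelihoods at x = 0.5:
  f_A = 0.0859828
  f_B = 0.264846
  f_C = 0.464819
  f_D = 0.302463
Posterior odds = (P(Z=D)·f_D) / (P(Z=A)·f_A) = (0.36·0.302463) / (0.08·0.0859828) = 0.108887 / 0.00687863 ≈ 15.830

15.830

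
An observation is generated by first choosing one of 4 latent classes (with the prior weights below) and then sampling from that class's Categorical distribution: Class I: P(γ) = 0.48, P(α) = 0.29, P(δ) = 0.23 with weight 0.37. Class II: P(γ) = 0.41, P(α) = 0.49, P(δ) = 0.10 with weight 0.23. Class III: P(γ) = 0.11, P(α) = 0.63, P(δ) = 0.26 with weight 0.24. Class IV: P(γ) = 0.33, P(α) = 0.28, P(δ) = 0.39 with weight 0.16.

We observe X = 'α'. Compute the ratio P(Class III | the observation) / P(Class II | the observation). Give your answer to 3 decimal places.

Posterior odds = (w_i f_i(x)) / (w_j f_j(x)); the normalising sum cancels.
Component likelihoods at x = 'α':
  p_I = 0.29
  p_II = 0.49
  p_III = 0.63
  p_IV = 0.28
Posterior odds = (w_III·p_III) / (w_II·p_II) = (0.24·0.63) / (0.23·0.49) = 0.1512 / 0.1127 ≈ 1.342

1.342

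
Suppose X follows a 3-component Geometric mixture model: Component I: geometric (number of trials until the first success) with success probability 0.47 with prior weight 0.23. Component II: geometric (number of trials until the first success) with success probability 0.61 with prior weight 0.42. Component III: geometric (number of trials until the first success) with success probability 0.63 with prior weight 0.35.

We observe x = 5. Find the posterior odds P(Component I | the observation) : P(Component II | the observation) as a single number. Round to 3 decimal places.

Only the two components matter; the odds are (π_i f_i(x)) / (π_j f_j(x)).
Evaluate each component's likelihood at the observed value:
  f_I = 0.0370853
  f_II = 0.014112
  f_III = 0.0118072
0.00852961 / 0.00592704 ≈ 1.439

1.439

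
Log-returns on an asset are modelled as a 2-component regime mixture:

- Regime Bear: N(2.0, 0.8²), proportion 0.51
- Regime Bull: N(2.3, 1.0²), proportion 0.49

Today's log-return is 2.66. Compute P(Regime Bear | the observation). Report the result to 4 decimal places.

P(component k | x) = π_k·f_k(x) / marginal(x), where marginal(x) = Σ_j π_j·f_j(x).
Evaluate each component's likelihood at the observed value:
  p_Bear = 0.354833
  p_Bull = 0.373911
Multiply by the mixture weights:
  π_Bear·p_Bear = 0.51 × 0.354833 = 0.180965
  π_Bull·p_Bull = 0.49 × 0.373911 = 0.183216
Evidence: 0.180965 + 0.183216 = 0.364181
P(Regime Bear | data) ≈ 0.4969

0.4969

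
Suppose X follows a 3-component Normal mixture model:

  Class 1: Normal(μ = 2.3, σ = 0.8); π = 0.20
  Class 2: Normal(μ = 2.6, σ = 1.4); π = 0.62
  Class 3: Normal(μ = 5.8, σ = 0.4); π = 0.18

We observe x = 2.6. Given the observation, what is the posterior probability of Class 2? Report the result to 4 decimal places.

0.6552

Apply Bayes' rule: the posterior for each component is proportional to its prior times its likelihood at x.
Component likelihoods at x = 2.6:
  L_1 = 0.464819
  L_2 = 0.284959
  L_3 = 1.26307e-14
Multiply by the mixture weights:
  P(Z=1)·L_1 = 0.20 × 0.464819 = 0.0929638
  P(Z=2)·L_2 = 0.62 × 0.284959 = 0.176674
  P(Z=3)·L_3 = 0.18 × 1.26307e-14 = 2.27352e-15
Sum: 0.0929638 + 0.176674 + 2.27352e-15 = 0.269638
So the posterior for Class 2 is 0.176674 / 0.269638 ≈ 0.6552.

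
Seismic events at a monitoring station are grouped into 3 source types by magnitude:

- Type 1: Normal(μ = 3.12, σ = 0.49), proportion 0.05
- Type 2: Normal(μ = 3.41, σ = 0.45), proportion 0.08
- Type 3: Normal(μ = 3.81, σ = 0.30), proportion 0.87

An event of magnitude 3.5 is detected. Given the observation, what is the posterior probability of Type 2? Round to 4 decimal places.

By Bayes' theorem, P(k | x) = π_k f_k(x) / Σ_j π_j f_j(x).
Evaluate each component's likelihood at the observed value:
  L_1 = 0.602724
  L_2 = 0.868984
  L_3 = 0.779693
Unnormalised posteriors:
  π_1·L_1 = 0.05 × 0.602724 = 0.0301362
  π_2·L_2 = 0.08 × 0.868984 = 0.0695187
  π_3·L_3 = 0.87 × 0.779693 = 0.678333
Denominator: 0.0301362 + 0.0695187 + 0.678333 = 0.777988
Responsibility of Type 2: 0.0695187 / 0.777988 ≈ 0.0894

0.0894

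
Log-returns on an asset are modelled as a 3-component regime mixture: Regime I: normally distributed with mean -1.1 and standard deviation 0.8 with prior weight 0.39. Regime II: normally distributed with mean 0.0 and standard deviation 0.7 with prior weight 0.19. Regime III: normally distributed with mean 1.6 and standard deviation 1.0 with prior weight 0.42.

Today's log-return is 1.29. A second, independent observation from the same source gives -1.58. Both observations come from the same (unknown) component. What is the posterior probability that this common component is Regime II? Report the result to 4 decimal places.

0.3976

Apply Bayes' rule: the posterior for each component is proportional to its prior times its likelihood at x.
Since both observations come from the same component, the likelihood for component k is f_k(x₁)·f_k(x₂).
  L_I = [0.00575105] × [0.416531] = 0.00239549
  L_II = [0.104317] × [0.0446183] = 0.00465443
  L_III = [0.380226] × [0.00254115] = 0.000966212
Multiply by the mixture weights:
  π_I·L_I = 0.39 × 0.00239549 = 0.000934241
  π_II·L_II = 0.19 × 0.00465443 = 0.000884342
  π_III·L_III = 0.42 × 0.000966212 = 0.000405809
Denominator: 0.000934241 + 0.000884342 + 0.000405809 = 0.00222439
Responsibility of Regime II: 0.000884342 / 0.00222439 ≈ 0.3976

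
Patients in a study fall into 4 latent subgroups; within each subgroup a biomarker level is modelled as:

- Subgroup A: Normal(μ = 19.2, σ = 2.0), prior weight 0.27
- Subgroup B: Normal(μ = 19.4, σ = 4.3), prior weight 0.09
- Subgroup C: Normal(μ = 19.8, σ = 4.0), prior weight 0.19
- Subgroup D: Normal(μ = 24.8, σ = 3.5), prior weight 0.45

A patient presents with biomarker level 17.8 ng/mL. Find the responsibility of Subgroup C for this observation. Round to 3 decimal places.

P(component k | x) = π_k·f_k(x) / marginal(x), where marginal(x) = Σ_j π_j·f_j(x).
Normal densities:
  p_A = (1/(2.0·√(2π)))·exp(−(17.8−19.2)²/(2·2.0²)) = 0.199471·exp(-0.24500) = 0.156127
  p_B = (1/(4.3·√(2π)))·exp(−(17.8−19.4)²/(2·4.3²)) = 0.092777·exp(-0.06923) = 0.0865719
  p_C = (1/(4.0·√(2π)))·exp(−(17.8−19.8)²/(2·4.0²)) = 0.099736·exp(-0.12500) = 0.0880163
  p_D = (1/(3.5·√(2π)))·exp(−(17.8−24.8)²/(2·3.5²)) = 0.113984·exp(-2.00000) = 0.015426
Unnormalised posteriors:
  π_A·p_A = 0.27 × 0.156127 = 0.0421543
  π_B·p_B = 0.09 × 0.0865719 = 0.00779147
  π_C·p_C = 0.19 × 0.0880163 = 0.0167231
  π_D·p_D = 0.45 × 0.015426 = 0.0069417
Evidence: 0.0421543 + 0.00779147 + 0.0167231 + 0.0069417 = 0.0736105
P(Subgroup C | the observation) ≈ 0.227

0.227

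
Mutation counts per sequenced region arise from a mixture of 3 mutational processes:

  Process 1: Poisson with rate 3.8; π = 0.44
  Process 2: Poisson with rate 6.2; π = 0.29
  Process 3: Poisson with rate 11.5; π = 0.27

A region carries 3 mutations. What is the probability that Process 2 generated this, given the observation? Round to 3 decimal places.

0.205

P(component k | x) = P(Z=k)·f_k(x) / marginal(x), where marginal(x) = Σ_j P(Z=j)·f_j(x).
Poisson probabilities:
  L_1 = e^(−3.8)·3.8^3/3! = 0.204588
  L_2 = e^(−6.2)·6.2^3/3! = 0.0806117
  L_3 = e^(−11.5)·11.5^3/3! = 0.00256777
Prior × likelihood for each component:
  P(Z=1)·L_1 = 0.44 × 0.204588 = 0.0900188
  P(Z=2)·L_2 = 0.29 × 0.0806117 = 0.0233774
  P(Z=3)·L_3 = 0.27 × 0.00256777 = 0.000693297
Normaliser: 0.0900188 + 0.0233774 + 0.000693297 = 0.114089
So the posterior for Process 2 is 0.0233774 / 0.114089 ≈ 0.205.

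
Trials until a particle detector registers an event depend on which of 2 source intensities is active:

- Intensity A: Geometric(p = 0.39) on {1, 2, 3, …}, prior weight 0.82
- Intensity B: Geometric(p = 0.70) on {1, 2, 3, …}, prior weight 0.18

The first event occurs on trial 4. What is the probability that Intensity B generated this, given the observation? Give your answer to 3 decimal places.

Apply Bayes' rule: the posterior for each component is proportional to its prior times its likelihood at x.
Component likelihoods at x = 4:
  f_A = 0.0885226
  f_B = 0.0189
Unnormalised posteriors:
  P(Z=A)·f_A = 0.82 × 0.0885226 = 0.0725885
  P(Z=B)·f_B = 0.18 × 0.0189 = 0.003402
Evidence: 0.0725885 + 0.003402 = 0.0759905
So the posterior for Intensity B is 0.003402 / 0.0759905 ≈ 0.045.

0.045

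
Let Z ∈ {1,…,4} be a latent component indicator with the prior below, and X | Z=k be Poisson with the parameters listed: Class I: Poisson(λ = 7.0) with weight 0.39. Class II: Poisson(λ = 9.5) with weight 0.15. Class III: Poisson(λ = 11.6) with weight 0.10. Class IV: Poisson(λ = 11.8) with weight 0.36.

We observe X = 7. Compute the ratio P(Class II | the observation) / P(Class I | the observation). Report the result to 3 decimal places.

Only the two components matter; the odds are (π_i f_i(x)) / (π_j f_j(x)).
Poisson probabilities:
  p_I = e^(−7.0)·7.0^7/7! = 0.149003
  p_II = e^(−9.5)·9.5^7/7! = 0.103714
  p_III = e^(−11.6)·11.6^7/7! = 0.0513996
  p_IV = e^(−11.8)·11.8^7/7! = 0.0474317
0.0155571 / 0.0581111 ≈ 0.268

0.268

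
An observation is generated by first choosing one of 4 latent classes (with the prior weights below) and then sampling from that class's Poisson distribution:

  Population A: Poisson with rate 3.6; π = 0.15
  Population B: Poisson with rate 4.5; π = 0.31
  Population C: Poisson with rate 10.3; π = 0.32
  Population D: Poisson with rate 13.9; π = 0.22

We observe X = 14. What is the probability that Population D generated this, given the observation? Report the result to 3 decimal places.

0.554

The responsibility of component k is w_k f_k(x) divided by Σ_j w_j f_j(x).
Evaluate each component's likelihood at the observed value:
  L_A = 1.92472e-05
  L_B = 0.000177927
  L_C = 0.0583552
  L_D = 0.105951
Weight by the priors:
  w_A·L_A = 0.15 × 1.92472e-05 = 2.88707e-06
  w_B·L_B = 0.31 × 0.000177927 = 5.51573e-05
  w_C·L_C = 0.32 × 0.0583552 = 0.0186737
  w_D·L_D = 0.22 × 0.105951 = 0.0233092
Marginal: 2.88707e-06 + 5.51573e-05 + 0.0186737 + 0.0233092 = 0.042041
So the posterior for Population D is 0.0233092 / 0.042041 ≈ 0.554.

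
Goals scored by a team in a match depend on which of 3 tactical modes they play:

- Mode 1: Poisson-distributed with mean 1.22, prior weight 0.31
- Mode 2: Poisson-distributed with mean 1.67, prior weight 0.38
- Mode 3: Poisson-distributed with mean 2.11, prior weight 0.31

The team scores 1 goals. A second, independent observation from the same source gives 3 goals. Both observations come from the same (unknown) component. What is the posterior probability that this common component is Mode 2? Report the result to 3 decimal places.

By Bayes' theorem, P(k | x) = π_k f_k(x) / Σ_j π_j f_j(x).
Since both observations come from the same component, the likelihood for component k is f_k(x₁)·f_k(x₂).
  L_1 = [e^(−1.22)·1.22^1/1! = 0.360181] × [0.0893489] = 0.0321817
  L_2 = [e^(−1.67)·1.67^1/1! = 0.314373] × [0.146126] = 0.0459379
  L_3 = [e^(−2.11)·2.11^1/1! = 0.255812] × [0.189817] = 0.0485574
Weight by the priors:
  π_1·L_1 = 0.31 × 0.0321817 = 0.00997634
  π_2·L_2 = 0.38 × 0.0459379 = 0.0174564
  π_3·L_3 = 0.31 × 0.0485574 = 0.0150528
Denominator: 0.00997634 + 0.0174564 + 0.0150528 = 0.0424855
P(Mode 2 | x₁, x₂) ≈ 0.411

0.411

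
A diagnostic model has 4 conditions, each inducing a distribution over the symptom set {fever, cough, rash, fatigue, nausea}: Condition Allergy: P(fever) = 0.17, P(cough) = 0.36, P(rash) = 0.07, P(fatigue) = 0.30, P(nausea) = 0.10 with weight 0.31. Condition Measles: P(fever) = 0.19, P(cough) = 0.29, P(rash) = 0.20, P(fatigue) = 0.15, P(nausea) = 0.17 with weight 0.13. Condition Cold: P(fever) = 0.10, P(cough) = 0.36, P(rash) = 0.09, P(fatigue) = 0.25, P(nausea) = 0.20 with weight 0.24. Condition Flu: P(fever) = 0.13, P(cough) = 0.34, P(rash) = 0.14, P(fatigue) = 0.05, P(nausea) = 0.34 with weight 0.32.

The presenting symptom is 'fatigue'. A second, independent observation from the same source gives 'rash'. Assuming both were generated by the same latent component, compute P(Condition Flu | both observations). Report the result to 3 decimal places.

0.124

P(component k | x) = P(Z=k)·f_k(x) / marginal(x), where marginal(x) = Σ_j P(Z=j)·f_j(x).
Since both observations come from the same component, the likelihood for component k is f_k(x₁)·f_k(x₂).
  p_Allergy = [P(fatigue | comp) = 0.30] × [0.07] = 0.021
  p_Measles = [P(fatigue | comp) = 0.15] × [0.2] = 0.03
  p_Cold = [P(fatigue | comp) = 0.25] × [0.09] = 0.0225
  p_Flu = [P(fatigue | comp) = 0.05] × [0.14] = 0.007
Unnormalised posteriors:
  P(Z=Allergy)·p_Allergy = 0.31 × 0.021 = 0.00651
  P(Z=Measles)·p_Measles = 0.13 × 0.03 = 0.0039
  P(Z=Cold)·p_Cold = 0.24 × 0.0225 = 0.0054
  P(Z=Flu)·p_Flu = 0.32 × 0.007 = 0.00224
Denominator: 0.00651 + 0.0039 + 0.0054 + 0.00224 = 0.01805
So the posterior for Condition Flu is 0.00224 / 0.01805 ≈ 0.124.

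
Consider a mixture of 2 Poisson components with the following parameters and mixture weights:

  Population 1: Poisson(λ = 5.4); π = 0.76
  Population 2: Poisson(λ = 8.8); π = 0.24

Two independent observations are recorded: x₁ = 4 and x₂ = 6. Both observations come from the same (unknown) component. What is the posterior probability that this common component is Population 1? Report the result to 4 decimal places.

Posterior ∝ prior × likelihood, so P(k | x) ∝ w_k f_k(x); normalise over all components.
Since both observations come from the same component, the likelihood for component k is f_k(x₁)·f_k(x₂).
  p_1 = [e^(−5.4)·5.4^4/4! = 0.16002] × [0.155539] = 0.0248893
  p_2 = [e^(−8.8)·8.8^4/4! = 0.0376641] × [0.0972237] = 0.00366185
Prior × likelihood for each component:
  w_1·p_1 = 0.76 × 0.0248893 = 0.0189159
  w_2·p_2 = 0.24 × 0.00366185 = 0.000878843
Marginal: 0.0189159 + 0.000878843 = 0.0197947
P(Population 1 | data) ≈ 0.9556

0.9556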